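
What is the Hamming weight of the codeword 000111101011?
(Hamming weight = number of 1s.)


Counting 1s in 000111101011

7


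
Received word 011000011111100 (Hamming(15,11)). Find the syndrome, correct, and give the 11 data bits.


Syndrome = 0: no error detected

Data: 10001111100 (no errors)


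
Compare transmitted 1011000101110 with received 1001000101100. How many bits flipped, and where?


XOR: 0010000000010

2 error(s) at position(s): 2, 11


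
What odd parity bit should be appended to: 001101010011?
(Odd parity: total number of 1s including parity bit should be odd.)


Number of 1s in data: 6
Parity bit: 1

1


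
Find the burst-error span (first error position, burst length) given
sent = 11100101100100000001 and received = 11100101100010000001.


XOR: 00000000000110000000

Burst at position 11, length 2


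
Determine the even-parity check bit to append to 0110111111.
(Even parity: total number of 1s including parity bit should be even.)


Number of 1s in data: 8
Parity bit: 0

0


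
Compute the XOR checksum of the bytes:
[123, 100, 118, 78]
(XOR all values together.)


XOR chain: 123 ^ 100 ^ 118 ^ 78 = 39

39


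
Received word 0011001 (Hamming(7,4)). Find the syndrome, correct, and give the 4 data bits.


Syndrome = 0: no error detected

Data: 1001 (no errors)


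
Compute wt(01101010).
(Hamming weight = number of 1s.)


Counting 1s in 01101010

4


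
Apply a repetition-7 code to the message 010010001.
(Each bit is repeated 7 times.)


Each bit -> 7 copies

000000011111110000000000000011111110000000000000000000001111111


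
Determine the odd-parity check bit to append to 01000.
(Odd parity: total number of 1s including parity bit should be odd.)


Number of 1s in data: 1
Parity bit: 0

0


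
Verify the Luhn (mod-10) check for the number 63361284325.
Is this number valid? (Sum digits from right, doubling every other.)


Luhn sum = 51
51 mod 10 = 1

Invalid (Luhn sum mod 10 = 1)


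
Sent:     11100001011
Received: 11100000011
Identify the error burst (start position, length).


XOR: 00000001000

Burst at position 7, length 1


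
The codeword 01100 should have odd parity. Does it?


Number of 1s: 2

No, parity error (2 ones)


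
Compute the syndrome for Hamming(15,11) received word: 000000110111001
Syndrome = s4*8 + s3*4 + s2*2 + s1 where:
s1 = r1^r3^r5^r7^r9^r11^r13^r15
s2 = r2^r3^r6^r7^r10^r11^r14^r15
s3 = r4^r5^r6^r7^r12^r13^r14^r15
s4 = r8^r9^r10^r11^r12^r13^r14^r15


s1=1, s2=0, s3=1, s4=1

Syndrome = 13 (error at position 13)


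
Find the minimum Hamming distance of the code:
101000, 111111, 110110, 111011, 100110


Comparing all pairs, minimum distance: 1
Can detect 0 errors, correct 0 errors

1


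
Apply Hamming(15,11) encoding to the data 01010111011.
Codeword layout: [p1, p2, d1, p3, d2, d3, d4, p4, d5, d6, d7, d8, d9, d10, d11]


Parity bits: p1=0, p2=1, p3=1, p4=1

010110110111011


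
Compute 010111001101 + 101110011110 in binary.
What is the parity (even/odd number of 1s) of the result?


010111001101 = 1485
101110011110 = 2974
Sum = 4459 = 1000101101011
1s count = 7

odd parity (7 ones in 1000101101011)


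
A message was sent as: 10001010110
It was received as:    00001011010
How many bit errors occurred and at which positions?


XOR: 10000001100

3 error(s) at position(s): 0, 7, 8


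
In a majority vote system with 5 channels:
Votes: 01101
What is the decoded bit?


Ones: 3 out of 5
Threshold: 3

1 (3/5 voted 1)


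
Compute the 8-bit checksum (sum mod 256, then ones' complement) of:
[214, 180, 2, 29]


Sum = 425 mod 256 = 169
Complement = 86

86


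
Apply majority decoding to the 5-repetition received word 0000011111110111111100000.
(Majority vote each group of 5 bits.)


Groups: 00000, 11111, 11011, 11111, 00000
Majority votes: 01110

01110


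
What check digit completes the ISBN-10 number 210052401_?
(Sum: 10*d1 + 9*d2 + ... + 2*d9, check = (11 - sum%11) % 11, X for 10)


Weighted sum: 87
87 mod 11 = 10

Check digit: 1


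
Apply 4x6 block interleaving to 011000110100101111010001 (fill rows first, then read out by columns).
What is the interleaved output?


Matrix:
  011000
  110100
  101111
  010001
Read columns: 011011011010011000100011

011011011010011000100011


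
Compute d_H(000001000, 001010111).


XOR: 001011111
Count of 1s: 6

6


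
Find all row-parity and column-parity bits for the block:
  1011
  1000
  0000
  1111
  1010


Row parities: 11000
Column parities: 0110

Row P: 11000, Col P: 0110, Corner: 0


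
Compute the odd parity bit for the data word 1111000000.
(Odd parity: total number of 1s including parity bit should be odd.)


Number of 1s in data: 4
Parity bit: 1

1


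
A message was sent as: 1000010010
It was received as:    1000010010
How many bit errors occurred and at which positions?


XOR: 0000000000

0 errors (received matches sent)


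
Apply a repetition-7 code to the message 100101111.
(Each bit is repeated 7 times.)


Each bit -> 7 copies

111111100000000000000111111100000001111111111111111111111111111


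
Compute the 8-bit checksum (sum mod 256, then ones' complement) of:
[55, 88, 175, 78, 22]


Sum = 418 mod 256 = 162
Complement = 93

93


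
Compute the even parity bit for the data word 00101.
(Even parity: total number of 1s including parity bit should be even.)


Number of 1s in data: 2
Parity bit: 0

0


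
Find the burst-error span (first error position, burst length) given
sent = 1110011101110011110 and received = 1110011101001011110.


XOR: 0000000000111000000

Burst at position 10, length 3


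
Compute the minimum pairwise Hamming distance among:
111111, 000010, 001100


Comparing all pairs, minimum distance: 3
Can detect 2 errors, correct 1 errors

3


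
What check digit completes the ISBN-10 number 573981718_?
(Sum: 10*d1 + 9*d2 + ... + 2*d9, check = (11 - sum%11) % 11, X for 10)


Weighted sum: 300
300 mod 11 = 3

Check digit: 8


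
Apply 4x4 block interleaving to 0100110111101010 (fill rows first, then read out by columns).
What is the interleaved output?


Matrix:
  0100
  1101
  1110
  1010
Read columns: 0111111000110100

0111111000110100


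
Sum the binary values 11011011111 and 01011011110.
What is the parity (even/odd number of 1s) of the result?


11011011111 = 1759
01011011110 = 734
Sum = 2493 = 100110111101
1s count = 8

even parity (8 ones in 100110111101)


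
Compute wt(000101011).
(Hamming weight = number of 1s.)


Counting 1s in 000101011

4


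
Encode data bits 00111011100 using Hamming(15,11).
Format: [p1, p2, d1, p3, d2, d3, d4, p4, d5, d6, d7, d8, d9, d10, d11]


Parity bits: p1=0, p2=1, p3=0, p4=0

010001101011100


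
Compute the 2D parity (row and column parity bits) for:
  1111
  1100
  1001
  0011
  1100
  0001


Row parities: 000001
Column parities: 0100

Row P: 000001, Col P: 0100, Corner: 1


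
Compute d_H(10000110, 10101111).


XOR: 00101001
Count of 1s: 3

3


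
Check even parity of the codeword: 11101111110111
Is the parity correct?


Number of 1s: 12

Yes, parity is correct (12 ones)


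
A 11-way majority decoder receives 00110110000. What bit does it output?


Ones: 4 out of 11
Threshold: 6

0 (4/11 voted 1)


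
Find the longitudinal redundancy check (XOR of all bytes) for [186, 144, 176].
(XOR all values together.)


XOR chain: 186 ^ 144 ^ 176 = 154

154


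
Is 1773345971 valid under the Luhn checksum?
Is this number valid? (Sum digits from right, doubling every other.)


Luhn sum = 43
43 mod 10 = 3

Invalid (Luhn sum mod 10 = 3)


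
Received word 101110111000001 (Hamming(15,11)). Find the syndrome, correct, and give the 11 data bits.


Syndrome = 10: error at position 10

Data: 11011100001 (corrected bit 10)


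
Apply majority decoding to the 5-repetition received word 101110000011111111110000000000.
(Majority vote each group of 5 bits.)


Groups: 10111, 00000, 11111, 11111, 00000, 00000
Majority votes: 101100

101100


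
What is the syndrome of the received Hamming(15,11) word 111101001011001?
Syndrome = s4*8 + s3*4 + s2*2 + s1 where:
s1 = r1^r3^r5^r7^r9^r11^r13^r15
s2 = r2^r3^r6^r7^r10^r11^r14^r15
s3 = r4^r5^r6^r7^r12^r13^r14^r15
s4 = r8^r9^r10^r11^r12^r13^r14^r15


s1=1, s2=1, s3=0, s4=0

Syndrome = 3 (error at position 3)


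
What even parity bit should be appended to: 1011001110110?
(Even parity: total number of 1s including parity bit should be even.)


Number of 1s in data: 8
Parity bit: 0

0


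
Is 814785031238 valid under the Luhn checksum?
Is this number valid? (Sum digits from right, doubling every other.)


Luhn sum = 56
56 mod 10 = 6

Invalid (Luhn sum mod 10 = 6)


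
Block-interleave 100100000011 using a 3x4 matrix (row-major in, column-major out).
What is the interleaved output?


Matrix:
  1001
  0000
  0011
Read columns: 100000001101

100000001101


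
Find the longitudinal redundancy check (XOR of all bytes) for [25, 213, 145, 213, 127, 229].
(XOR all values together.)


XOR chain: 25 ^ 213 ^ 145 ^ 213 ^ 127 ^ 229 = 18

18


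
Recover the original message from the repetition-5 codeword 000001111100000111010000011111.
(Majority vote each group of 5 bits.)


Groups: 00000, 11111, 00000, 11101, 00000, 11111
Majority votes: 010101

010101


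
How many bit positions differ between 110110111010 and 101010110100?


XOR: 011100001110
Count of 1s: 6

6


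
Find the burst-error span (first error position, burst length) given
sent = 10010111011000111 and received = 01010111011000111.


XOR: 11000000000000000

Burst at position 0, length 2


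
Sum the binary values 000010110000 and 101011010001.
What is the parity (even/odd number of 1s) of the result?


000010110000 = 176
101011010001 = 2769
Sum = 2945 = 101110000001
1s count = 5

odd parity (5 ones in 101110000001)


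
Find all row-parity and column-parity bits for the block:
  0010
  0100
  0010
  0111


Row parities: 1111
Column parities: 0011

Row P: 1111, Col P: 0011, Corner: 0


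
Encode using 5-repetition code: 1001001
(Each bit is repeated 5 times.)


Each bit -> 5 copies

11111000000000011111000000000011111


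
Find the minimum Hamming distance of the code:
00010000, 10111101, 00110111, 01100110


Comparing all pairs, minimum distance: 3
Can detect 2 errors, correct 1 errors

3


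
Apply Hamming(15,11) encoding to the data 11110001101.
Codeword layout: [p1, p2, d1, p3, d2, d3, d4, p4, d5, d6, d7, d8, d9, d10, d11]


Parity bits: p1=1, p2=0, p3=0, p4=1

101011110001101


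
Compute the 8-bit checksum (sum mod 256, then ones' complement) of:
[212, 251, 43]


Sum = 506 mod 256 = 250
Complement = 5

5


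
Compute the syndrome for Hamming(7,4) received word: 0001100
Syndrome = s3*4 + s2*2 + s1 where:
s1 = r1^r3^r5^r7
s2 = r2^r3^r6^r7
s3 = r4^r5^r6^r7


s1=1, s2=0, s3=0

Syndrome = 1 (error at position 1)


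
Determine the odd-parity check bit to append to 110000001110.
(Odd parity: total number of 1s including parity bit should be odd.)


Number of 1s in data: 5
Parity bit: 0

0


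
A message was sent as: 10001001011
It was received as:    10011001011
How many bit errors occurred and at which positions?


XOR: 00010000000

1 error(s) at position(s): 3


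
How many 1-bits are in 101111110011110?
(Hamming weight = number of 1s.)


Counting 1s in 101111110011110

11


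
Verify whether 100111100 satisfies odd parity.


Number of 1s: 5

Yes, parity is correct (5 ones)


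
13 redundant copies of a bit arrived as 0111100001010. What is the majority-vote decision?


Ones: 6 out of 13
Threshold: 7

0 (6/13 voted 1)


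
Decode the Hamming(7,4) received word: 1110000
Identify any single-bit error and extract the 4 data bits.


Syndrome = 0: no error detected

Data: 1000 (no errors)


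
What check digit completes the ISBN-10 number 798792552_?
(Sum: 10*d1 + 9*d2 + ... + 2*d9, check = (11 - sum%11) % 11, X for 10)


Weighted sum: 367
367 mod 11 = 4

Check digit: 7


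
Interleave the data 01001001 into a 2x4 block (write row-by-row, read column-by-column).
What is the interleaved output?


Matrix:
  0100
  1001
Read columns: 01100001

01100001


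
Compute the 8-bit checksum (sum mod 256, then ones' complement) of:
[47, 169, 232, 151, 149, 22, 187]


Sum = 957 mod 256 = 189
Complement = 66

66


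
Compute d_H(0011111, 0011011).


XOR: 0000100
Count of 1s: 1

1


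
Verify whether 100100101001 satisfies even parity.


Number of 1s: 5

No, parity error (5 ones)


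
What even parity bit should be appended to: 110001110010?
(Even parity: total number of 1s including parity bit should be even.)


Number of 1s in data: 6
Parity bit: 0

0


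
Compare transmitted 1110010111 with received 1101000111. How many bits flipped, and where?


XOR: 0011010000

3 error(s) at position(s): 2, 3, 5


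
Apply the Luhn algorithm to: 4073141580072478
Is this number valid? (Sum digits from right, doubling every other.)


Luhn sum = 64
64 mod 10 = 4

Invalid (Luhn sum mod 10 = 4)


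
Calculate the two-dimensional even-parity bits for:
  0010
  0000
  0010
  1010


Row parities: 1010
Column parities: 1010

Row P: 1010, Col P: 1010, Corner: 0


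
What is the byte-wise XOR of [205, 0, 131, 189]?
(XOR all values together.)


XOR chain: 205 ^ 0 ^ 131 ^ 189 = 243

243


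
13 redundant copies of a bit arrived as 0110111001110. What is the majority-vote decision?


Ones: 8 out of 13
Threshold: 7

1 (8/13 voted 1)


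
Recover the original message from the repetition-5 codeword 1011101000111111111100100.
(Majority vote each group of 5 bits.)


Groups: 10111, 01000, 11111, 11111, 00100
Majority votes: 10110

10110


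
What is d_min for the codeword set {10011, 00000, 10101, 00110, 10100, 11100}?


Comparing all pairs, minimum distance: 1
Can detect 0 errors, correct 0 errors

1


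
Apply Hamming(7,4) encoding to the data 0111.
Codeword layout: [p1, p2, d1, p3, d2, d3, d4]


Parity bits: p1=0, p2=0, p3=1

0001111


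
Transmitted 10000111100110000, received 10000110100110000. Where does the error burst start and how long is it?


XOR: 00000001000000000

Burst at position 7, length 1


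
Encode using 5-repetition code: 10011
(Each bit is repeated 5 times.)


Each bit -> 5 copies

1111100000000001111111111


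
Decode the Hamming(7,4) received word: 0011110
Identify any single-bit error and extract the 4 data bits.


Syndrome = 4: error at position 4

Data: 1110 (corrected bit 4)


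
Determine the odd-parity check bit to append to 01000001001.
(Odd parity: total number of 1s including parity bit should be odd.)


Number of 1s in data: 3
Parity bit: 0

0


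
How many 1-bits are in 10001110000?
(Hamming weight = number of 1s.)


Counting 1s in 10001110000

4


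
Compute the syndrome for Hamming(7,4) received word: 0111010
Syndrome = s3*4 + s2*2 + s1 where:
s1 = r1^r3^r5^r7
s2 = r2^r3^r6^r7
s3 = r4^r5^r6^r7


s1=1, s2=1, s3=0

Syndrome = 3 (error at position 3)


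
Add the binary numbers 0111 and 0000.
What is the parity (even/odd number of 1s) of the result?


0111 = 7
0000 = 0
Sum = 7 = 111
1s count = 3

odd parity (3 ones in 111)


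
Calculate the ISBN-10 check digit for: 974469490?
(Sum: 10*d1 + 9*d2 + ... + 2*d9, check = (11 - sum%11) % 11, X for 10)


Weighted sum: 337
337 mod 11 = 7

Check digit: 4


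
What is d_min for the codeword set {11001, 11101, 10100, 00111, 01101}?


Comparing all pairs, minimum distance: 1
Can detect 0 errors, correct 0 errors

1


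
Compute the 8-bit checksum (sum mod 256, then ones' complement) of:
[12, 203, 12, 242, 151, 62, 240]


Sum = 922 mod 256 = 154
Complement = 101

101


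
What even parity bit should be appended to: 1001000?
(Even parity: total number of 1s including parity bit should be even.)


Number of 1s in data: 2
Parity bit: 0

0


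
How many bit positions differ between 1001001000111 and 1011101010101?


XOR: 0010100010010
Count of 1s: 4

4


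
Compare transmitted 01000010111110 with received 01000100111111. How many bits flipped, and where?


XOR: 00000110000001

3 error(s) at position(s): 5, 6, 13


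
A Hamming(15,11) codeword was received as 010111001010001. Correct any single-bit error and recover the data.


Syndrome = 8: error at position 8

Data: 01101010001 (corrected bit 8)


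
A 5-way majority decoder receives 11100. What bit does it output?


Ones: 3 out of 5
Threshold: 3

1 (3/5 voted 1)


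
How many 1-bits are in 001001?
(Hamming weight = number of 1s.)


Counting 1s in 001001

2


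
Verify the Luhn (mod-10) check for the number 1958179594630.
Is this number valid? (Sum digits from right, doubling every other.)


Luhn sum = 67
67 mod 10 = 7

Invalid (Luhn sum mod 10 = 7)


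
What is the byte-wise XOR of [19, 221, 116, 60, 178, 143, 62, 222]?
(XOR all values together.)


XOR chain: 19 ^ 221 ^ 116 ^ 60 ^ 178 ^ 143 ^ 62 ^ 222 = 91

91


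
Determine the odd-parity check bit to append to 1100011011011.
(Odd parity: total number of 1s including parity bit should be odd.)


Number of 1s in data: 8
Parity bit: 1

1


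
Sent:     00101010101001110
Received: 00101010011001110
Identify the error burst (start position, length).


XOR: 00000000110000000

Burst at position 8, length 2


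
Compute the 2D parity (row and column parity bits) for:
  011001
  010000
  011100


Row parities: 111
Column parities: 010101

Row P: 111, Col P: 010101, Corner: 1


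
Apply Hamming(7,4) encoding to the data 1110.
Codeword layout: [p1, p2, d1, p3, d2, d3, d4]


Parity bits: p1=0, p2=0, p3=0

0010110


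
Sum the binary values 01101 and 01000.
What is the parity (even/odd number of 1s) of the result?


01101 = 13
01000 = 8
Sum = 21 = 10101
1s count = 3

odd parity (3 ones in 10101)


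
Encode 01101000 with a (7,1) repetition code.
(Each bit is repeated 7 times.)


Each bit -> 7 copies

00000001111111111111100000001111111000000000000000000000


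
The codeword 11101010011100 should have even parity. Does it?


Number of 1s: 8

Yes, parity is correct (8 ones)


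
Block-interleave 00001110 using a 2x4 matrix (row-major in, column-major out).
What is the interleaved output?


Matrix:
  0000
  1110
Read columns: 01010100

01010100


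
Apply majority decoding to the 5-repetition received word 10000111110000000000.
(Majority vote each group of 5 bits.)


Groups: 10000, 11111, 00000, 00000
Majority votes: 0100

0100


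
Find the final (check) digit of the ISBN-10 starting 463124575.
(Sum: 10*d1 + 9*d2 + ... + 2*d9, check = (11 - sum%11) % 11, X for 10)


Weighted sum: 208
208 mod 11 = 10

Check digit: 1


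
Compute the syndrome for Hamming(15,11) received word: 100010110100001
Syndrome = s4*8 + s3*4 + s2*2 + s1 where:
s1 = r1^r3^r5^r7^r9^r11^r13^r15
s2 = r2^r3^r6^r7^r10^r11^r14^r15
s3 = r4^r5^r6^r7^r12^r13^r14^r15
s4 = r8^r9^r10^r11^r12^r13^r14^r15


s1=0, s2=1, s3=1, s4=1

Syndrome = 14 (error at position 14)


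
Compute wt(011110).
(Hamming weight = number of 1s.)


Counting 1s in 011110

4


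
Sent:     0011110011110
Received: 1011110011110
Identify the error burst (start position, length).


XOR: 1000000000000

Burst at position 0, length 1


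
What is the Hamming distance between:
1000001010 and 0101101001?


XOR: 1101100011
Count of 1s: 6

6


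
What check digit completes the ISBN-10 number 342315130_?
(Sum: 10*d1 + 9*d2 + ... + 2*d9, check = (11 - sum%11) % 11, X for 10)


Weighted sum: 147
147 mod 11 = 4

Check digit: 7


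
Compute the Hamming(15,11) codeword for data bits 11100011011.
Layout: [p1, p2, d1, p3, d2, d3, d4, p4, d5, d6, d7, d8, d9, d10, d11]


Parity bits: p1=0, p2=1, p3=1, p4=0

011111000011011


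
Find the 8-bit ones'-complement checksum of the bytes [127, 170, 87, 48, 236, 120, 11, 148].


Sum = 947 mod 256 = 179
Complement = 76

76


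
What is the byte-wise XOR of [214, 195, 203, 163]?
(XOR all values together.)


XOR chain: 214 ^ 195 ^ 203 ^ 163 = 125

125


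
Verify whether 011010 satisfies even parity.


Number of 1s: 3

No, parity error (3 ones)


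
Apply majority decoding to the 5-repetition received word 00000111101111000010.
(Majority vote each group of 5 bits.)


Groups: 00000, 11110, 11110, 00010
Majority votes: 0110

0110


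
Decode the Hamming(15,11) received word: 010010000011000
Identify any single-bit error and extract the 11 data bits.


Syndrome = 0: no error detected

Data: 01000011000 (no errors)


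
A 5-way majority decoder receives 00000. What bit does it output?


Ones: 0 out of 5
Threshold: 3

0 (0/5 voted 1)


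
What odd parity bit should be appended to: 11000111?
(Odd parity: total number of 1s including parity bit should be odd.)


Number of 1s in data: 5
Parity bit: 0

0


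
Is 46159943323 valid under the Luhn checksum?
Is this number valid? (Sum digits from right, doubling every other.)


Luhn sum = 47
47 mod 10 = 7

Invalid (Luhn sum mod 10 = 7)


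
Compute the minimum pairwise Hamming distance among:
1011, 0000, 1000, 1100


Comparing all pairs, minimum distance: 1
Can detect 0 errors, correct 0 errors

1


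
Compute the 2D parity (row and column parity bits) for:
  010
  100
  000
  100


Row parities: 1101
Column parities: 010

Row P: 1101, Col P: 010, Corner: 1


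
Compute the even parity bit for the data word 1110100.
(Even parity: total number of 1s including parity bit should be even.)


Number of 1s in data: 4
Parity bit: 0

0


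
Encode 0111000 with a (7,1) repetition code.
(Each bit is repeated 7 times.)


Each bit -> 7 copies

0000000111111111111111111111000000000000000000000


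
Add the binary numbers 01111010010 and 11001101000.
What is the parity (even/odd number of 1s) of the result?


01111010010 = 978
11001101000 = 1640
Sum = 2618 = 101000111010
1s count = 6

even parity (6 ones in 101000111010)


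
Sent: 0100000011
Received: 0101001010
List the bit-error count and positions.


XOR: 0001001001

3 error(s) at position(s): 3, 6, 9


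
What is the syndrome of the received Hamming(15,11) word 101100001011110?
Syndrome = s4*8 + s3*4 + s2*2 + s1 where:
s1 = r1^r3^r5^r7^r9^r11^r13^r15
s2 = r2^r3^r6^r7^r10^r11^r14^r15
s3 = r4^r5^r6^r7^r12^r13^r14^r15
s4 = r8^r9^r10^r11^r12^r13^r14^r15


s1=1, s2=1, s3=0, s4=1

Syndrome = 11 (error at position 11)


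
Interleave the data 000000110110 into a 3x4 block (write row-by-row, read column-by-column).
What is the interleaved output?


Matrix:
  0000
  0011
  0110
Read columns: 000001011010

000001011010


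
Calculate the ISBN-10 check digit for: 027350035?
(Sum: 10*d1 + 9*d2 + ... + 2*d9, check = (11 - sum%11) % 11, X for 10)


Weighted sum: 144
144 mod 11 = 1

Check digit: X


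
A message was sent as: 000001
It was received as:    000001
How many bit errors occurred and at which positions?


XOR: 000000

0 errors (received matches sent)


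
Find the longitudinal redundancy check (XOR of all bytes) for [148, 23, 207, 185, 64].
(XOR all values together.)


XOR chain: 148 ^ 23 ^ 207 ^ 185 ^ 64 = 181

181


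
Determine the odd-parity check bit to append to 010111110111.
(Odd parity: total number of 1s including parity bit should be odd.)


Number of 1s in data: 9
Parity bit: 0

0


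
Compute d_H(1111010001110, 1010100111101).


XOR: 0101110110011
Count of 1s: 8

8


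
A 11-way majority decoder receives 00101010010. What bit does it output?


Ones: 4 out of 11
Threshold: 6

0 (4/11 voted 1)


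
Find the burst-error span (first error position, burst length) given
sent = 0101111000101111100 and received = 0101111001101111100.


XOR: 0000000001000000000

Burst at position 9, length 1


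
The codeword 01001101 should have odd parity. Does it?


Number of 1s: 4

No, parity error (4 ones)


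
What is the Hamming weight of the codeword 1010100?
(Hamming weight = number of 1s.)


Counting 1s in 1010100

3


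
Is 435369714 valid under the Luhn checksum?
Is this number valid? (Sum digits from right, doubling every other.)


Luhn sum = 49
49 mod 10 = 9

Invalid (Luhn sum mod 10 = 9)


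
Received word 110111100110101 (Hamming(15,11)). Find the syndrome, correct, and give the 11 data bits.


Syndrome = 0: no error detected

Data: 01110110101 (no errors)


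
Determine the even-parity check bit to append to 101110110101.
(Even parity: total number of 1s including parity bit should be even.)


Number of 1s in data: 8
Parity bit: 0

0


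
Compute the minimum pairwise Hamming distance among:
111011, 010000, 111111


Comparing all pairs, minimum distance: 1
Can detect 0 errors, correct 0 errors

1


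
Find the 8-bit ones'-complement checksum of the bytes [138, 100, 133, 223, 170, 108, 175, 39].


Sum = 1086 mod 256 = 62
Complement = 193

193


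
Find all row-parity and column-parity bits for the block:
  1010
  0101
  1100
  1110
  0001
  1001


Row parities: 000110
Column parities: 0101

Row P: 000110, Col P: 0101, Corner: 0


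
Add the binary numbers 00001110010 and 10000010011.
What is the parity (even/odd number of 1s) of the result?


00001110010 = 114
10000010011 = 1043
Sum = 1157 = 10010000101
1s count = 4

even parity (4 ones in 10010000101)


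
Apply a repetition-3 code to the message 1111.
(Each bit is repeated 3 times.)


Each bit -> 3 copies

111111111111


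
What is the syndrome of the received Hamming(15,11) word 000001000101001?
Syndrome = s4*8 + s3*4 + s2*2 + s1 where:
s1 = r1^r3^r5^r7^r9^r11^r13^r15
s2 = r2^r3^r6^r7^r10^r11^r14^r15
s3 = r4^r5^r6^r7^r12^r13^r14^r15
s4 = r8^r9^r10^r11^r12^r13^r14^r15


s1=1, s2=1, s3=1, s4=1

Syndrome = 15 (error at position 15)


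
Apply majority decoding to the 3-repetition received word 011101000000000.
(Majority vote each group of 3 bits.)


Groups: 011, 101, 000, 000, 000
Majority votes: 11000

11000


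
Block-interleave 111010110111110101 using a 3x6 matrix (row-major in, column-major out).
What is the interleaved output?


Matrix:
  111010
  110111
  110101
Read columns: 111111100011110011

111111100011110011


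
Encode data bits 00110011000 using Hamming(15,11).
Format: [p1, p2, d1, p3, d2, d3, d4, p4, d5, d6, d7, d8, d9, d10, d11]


Parity bits: p1=0, p2=1, p3=1, p4=0

010101100011000


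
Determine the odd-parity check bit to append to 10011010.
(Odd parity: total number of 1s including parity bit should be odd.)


Number of 1s in data: 4
Parity bit: 1

1


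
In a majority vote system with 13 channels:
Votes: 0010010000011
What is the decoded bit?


Ones: 4 out of 13
Threshold: 7

0 (4/13 voted 1)


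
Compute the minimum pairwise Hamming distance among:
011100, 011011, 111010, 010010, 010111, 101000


Comparing all pairs, minimum distance: 2
Can detect 1 errors, correct 0 errors

2


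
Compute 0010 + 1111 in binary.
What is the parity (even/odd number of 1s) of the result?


0010 = 2
1111 = 15
Sum = 17 = 10001
1s count = 2

even parity (2 ones in 10001)


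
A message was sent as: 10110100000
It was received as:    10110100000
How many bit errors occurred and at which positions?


XOR: 00000000000

0 errors (received matches sent)


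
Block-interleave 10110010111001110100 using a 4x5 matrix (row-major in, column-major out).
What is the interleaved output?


Matrix:
  10110
  01011
  10011
  10100
Read columns: 10110100100111100110

10110100100111100110


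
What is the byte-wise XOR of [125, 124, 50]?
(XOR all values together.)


XOR chain: 125 ^ 124 ^ 50 = 51

51


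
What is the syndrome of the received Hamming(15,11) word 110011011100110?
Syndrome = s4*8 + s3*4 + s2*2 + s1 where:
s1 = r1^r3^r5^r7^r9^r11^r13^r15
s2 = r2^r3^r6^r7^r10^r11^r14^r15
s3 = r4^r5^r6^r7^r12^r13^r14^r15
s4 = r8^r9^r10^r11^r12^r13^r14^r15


s1=0, s2=0, s3=0, s4=1

Syndrome = 8 (error at position 8)


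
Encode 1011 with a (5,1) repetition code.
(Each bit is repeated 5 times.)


Each bit -> 5 copies

11111000001111111111


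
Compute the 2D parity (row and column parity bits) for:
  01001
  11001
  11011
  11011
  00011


Row parities: 01000
Column parities: 10011

Row P: 01000, Col P: 10011, Corner: 1


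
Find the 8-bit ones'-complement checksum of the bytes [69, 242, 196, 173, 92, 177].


Sum = 949 mod 256 = 181
Complement = 74

74


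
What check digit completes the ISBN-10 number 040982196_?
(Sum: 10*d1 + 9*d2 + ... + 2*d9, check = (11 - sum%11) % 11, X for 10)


Weighted sum: 200
200 mod 11 = 2

Check digit: 9


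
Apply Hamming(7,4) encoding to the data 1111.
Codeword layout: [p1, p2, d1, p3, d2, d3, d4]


Parity bits: p1=1, p2=1, p3=1

1111111


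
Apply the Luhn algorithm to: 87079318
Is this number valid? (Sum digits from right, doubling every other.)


Luhn sum = 43
43 mod 10 = 3

Invalid (Luhn sum mod 10 = 3)


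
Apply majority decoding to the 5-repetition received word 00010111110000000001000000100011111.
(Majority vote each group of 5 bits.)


Groups: 00010, 11111, 00000, 00001, 00000, 01000, 11111
Majority votes: 0100001

0100001


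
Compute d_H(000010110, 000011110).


XOR: 000001000
Count of 1s: 1

1


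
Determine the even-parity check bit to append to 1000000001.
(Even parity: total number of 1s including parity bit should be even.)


Number of 1s in data: 2
Parity bit: 0

0


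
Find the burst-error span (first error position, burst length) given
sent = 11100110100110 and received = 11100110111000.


XOR: 00000000011110

Burst at position 9, length 4


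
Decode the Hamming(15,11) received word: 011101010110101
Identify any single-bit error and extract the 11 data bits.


Syndrome = 8: error at position 8

Data: 10100110101 (corrected bit 8)


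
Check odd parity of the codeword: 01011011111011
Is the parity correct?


Number of 1s: 10

No, parity error (10 ones)


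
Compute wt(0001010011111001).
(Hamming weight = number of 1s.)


Counting 1s in 0001010011111001

8


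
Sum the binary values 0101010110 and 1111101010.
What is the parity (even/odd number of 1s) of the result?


0101010110 = 342
1111101010 = 1002
Sum = 1344 = 10101000000
1s count = 3

odd parity (3 ones in 10101000000)


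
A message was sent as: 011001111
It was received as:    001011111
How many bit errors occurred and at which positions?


XOR: 010010000

2 error(s) at position(s): 1, 4


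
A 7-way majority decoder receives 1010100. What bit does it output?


Ones: 3 out of 7
Threshold: 4

0 (3/7 voted 1)


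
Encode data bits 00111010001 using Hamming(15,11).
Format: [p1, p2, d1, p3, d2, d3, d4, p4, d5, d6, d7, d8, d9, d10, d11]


Parity bits: p1=0, p2=0, p3=1, p4=1

000101111010001


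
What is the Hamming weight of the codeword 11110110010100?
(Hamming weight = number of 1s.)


Counting 1s in 11110110010100

8


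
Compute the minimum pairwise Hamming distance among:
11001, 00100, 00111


Comparing all pairs, minimum distance: 2
Can detect 1 errors, correct 0 errors

2


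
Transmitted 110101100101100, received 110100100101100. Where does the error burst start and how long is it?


XOR: 000001000000000

Burst at position 5, length 1


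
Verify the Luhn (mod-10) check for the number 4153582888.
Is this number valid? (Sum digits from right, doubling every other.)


Luhn sum = 49
49 mod 10 = 9

Invalid (Luhn sum mod 10 = 9)


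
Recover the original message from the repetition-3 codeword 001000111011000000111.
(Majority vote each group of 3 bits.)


Groups: 001, 000, 111, 011, 000, 000, 111
Majority votes: 0011001

0011001


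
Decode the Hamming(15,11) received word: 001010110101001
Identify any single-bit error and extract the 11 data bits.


Syndrome = 0: no error detected

Data: 11010101001 (no errors)


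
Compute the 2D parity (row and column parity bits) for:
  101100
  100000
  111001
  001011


Row parities: 1101
Column parities: 111110

Row P: 1101, Col P: 111110, Corner: 1


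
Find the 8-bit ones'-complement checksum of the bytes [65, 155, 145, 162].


Sum = 527 mod 256 = 15
Complement = 240

240


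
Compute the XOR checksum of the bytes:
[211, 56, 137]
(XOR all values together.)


XOR chain: 211 ^ 56 ^ 137 = 98

98


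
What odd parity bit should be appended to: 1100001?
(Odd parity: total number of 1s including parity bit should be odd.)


Number of 1s in data: 3
Parity bit: 0

0


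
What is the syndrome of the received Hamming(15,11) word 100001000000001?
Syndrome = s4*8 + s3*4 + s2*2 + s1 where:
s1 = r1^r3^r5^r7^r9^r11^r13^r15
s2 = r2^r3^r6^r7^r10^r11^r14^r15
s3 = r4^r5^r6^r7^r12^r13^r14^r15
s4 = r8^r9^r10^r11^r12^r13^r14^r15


s1=0, s2=0, s3=0, s4=1

Syndrome = 8 (error at position 8)


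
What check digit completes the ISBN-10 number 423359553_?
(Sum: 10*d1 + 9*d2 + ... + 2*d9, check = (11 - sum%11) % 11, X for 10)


Weighted sum: 219
219 mod 11 = 10

Check digit: 1


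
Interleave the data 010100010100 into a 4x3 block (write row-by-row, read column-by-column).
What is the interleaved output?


Matrix:
  010
  100
  010
  100
Read columns: 010110100000

010110100000


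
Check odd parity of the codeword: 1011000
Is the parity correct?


Number of 1s: 3

Yes, parity is correct (3 ones)


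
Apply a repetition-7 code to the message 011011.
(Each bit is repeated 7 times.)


Each bit -> 7 copies

000000011111111111111000000011111111111111


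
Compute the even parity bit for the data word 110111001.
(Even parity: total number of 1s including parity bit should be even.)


Number of 1s in data: 6
Parity bit: 0

0


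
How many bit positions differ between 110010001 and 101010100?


XOR: 011000101
Count of 1s: 4

4


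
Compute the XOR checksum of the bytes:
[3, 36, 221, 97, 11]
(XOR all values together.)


XOR chain: 3 ^ 36 ^ 221 ^ 97 ^ 11 = 144

144


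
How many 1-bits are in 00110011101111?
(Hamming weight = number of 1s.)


Counting 1s in 00110011101111

9


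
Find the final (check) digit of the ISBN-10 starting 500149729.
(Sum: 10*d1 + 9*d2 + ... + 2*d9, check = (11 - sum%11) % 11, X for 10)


Weighted sum: 178
178 mod 11 = 2

Check digit: 9


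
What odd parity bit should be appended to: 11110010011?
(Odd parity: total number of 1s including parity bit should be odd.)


Number of 1s in data: 7
Parity bit: 0

0


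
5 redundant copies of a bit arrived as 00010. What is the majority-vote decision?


Ones: 1 out of 5
Threshold: 3

0 (1/5 voted 1)


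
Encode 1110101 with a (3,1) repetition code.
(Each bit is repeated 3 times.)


Each bit -> 3 copies

111111111000111000111


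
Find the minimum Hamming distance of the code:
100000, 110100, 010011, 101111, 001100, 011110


Comparing all pairs, minimum distance: 2
Can detect 1 errors, correct 0 errors

2


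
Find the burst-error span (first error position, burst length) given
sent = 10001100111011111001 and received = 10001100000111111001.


XOR: 00000000111100000000

Burst at position 8, length 4


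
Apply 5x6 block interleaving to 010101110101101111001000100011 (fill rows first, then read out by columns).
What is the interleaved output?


Matrix:
  010101
  110101
  101111
  001000
  100011
Read columns: 011011100000110111000010111101

011011100000110111000010111101


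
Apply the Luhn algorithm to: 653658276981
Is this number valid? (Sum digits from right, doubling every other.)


Luhn sum = 60
60 mod 10 = 0

Valid (Luhn sum mod 10 = 0)


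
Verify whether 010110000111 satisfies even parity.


Number of 1s: 6

Yes, parity is correct (6 ones)


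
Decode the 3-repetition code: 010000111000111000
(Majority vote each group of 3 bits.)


Groups: 010, 000, 111, 000, 111, 000
Majority votes: 001010

001010


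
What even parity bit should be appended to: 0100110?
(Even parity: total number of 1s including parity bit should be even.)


Number of 1s in data: 3
Parity bit: 1

1


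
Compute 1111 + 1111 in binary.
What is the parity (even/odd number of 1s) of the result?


1111 = 15
1111 = 15
Sum = 30 = 11110
1s count = 4

even parity (4 ones in 11110)


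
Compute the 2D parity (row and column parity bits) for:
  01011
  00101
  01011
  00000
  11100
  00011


Row parities: 101010
Column parities: 11010

Row P: 101010, Col P: 11010, Corner: 1


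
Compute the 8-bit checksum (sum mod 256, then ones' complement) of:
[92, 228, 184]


Sum = 504 mod 256 = 248
Complement = 7

7


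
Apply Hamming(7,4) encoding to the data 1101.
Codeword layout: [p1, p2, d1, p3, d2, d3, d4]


Parity bits: p1=1, p2=0, p3=0

1010101


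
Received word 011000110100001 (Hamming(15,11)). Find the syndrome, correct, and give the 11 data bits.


Syndrome = 11: error at position 11

Data: 10010110001 (corrected bit 11)


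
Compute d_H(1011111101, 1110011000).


XOR: 0101100101
Count of 1s: 5

5


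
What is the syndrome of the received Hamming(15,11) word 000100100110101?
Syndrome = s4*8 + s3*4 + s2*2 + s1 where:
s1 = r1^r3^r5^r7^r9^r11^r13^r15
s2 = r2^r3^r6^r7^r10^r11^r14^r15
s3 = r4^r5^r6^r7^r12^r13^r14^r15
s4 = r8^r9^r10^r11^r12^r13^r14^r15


s1=0, s2=0, s3=0, s4=0

Syndrome = 0 (no error)


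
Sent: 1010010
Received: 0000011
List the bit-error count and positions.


XOR: 1010001

3 error(s) at position(s): 0, 2, 6


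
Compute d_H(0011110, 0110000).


XOR: 0101110
Count of 1s: 4

4


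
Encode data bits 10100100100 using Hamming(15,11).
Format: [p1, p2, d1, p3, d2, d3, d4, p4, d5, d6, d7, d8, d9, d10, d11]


Parity bits: p1=0, p2=1, p3=0, p4=0

011001000100100


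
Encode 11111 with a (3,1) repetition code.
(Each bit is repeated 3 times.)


Each bit -> 3 copies

111111111111111


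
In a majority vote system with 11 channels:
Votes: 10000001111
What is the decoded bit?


Ones: 5 out of 11
Threshold: 6

0 (5/11 voted 1)


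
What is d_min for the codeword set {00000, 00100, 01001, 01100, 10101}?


Comparing all pairs, minimum distance: 1
Can detect 0 errors, correct 0 errors

1


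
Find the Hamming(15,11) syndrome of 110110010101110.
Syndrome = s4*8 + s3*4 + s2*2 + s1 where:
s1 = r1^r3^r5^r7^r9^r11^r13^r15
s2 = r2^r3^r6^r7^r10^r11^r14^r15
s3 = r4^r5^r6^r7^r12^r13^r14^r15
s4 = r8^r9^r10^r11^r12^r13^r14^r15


s1=1, s2=1, s3=1, s4=1

Syndrome = 15 (error at position 15)


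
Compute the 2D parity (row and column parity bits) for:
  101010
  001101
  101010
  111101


Row parities: 1111
Column parities: 110000

Row P: 1111, Col P: 110000, Corner: 0


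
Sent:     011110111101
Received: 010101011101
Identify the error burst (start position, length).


XOR: 001011100000

Burst at position 2, length 5


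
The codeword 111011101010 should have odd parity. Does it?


Number of 1s: 8

No, parity error (8 ones)


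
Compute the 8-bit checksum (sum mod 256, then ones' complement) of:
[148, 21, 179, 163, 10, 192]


Sum = 713 mod 256 = 201
Complement = 54

54


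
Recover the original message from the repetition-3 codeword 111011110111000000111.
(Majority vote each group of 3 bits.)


Groups: 111, 011, 110, 111, 000, 000, 111
Majority votes: 1111001

1111001


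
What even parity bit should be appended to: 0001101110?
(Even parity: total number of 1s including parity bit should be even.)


Number of 1s in data: 5
Parity bit: 1

1
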